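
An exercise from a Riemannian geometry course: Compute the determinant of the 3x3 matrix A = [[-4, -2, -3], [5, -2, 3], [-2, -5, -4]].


Expanding along the first row, det(A) = a11*M_11 - a12*M_12 + a13*M_13, where M_1j is the (1,j) minor.
Minor M_11 = -2*-4 - 3*-5 = 23
Minor M_12 = 5*-4 - 3*-2 = -14
Minor M_13 = 5*-5 - -2*-2 = -29
det = -4*(23) - -2*(-14) + -3*(-29)
    = -92 - 28 + 87
    = -33

-33


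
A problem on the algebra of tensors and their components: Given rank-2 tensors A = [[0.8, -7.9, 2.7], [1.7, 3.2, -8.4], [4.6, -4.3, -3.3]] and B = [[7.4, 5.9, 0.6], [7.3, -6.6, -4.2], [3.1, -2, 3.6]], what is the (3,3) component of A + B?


Tensor addition is component-wise: (A + B)_{ij} = A_{ij} + B_{ij}.
A_{33} = -3.3
B_{33} = 3.6
(A + B)_{33} = -3.3 + 3.6 = 0.3

0.3


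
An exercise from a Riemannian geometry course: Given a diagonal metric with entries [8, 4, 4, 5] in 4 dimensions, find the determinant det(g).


For a diagonal metric, the determinant is the product of diagonal entries.
Diagonal entries: 8, 4, 4, 5
det(g) = 8 * 4 * 4 * 5 = 640

640


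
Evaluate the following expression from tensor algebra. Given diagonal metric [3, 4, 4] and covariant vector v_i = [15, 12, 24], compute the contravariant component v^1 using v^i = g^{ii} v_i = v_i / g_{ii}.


To raise an index with a diagonal metric: v^i = v_i / g_{ii}.
For index 1: v_1 = 15, g_{11} = 3
v^1 = 15 / 3 = 5

5


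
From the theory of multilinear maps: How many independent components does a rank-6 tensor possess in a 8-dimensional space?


The number of components of a rank-r tensor in d dimensions is d^r.
Here d = 8 and r = 6.
8^6 = 262144

262144


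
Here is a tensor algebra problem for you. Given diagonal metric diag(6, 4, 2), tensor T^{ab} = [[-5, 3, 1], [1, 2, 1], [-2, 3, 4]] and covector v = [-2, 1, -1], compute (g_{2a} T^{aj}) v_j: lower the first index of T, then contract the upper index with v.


Step 1: lower the first index. For a diagonal metric, g_{ia} T^{aj} = g_{ii} T^{ij} (no sum on i).
g_{22} = 4
S_2{}^1 = 4 * T^{21} = 4 * 1 = 4
S_2{}^2 = 4 * T^{22} = 4 * 2 = 8
S_2{}^3 = 4 * T^{23} = 4 * 1 = 4
Step 2: contract S_2{}^j with v_j.
S_2{}^1 * v_1 = 4 * -2 = -8
S_2{}^2 * v_2 = 8 * 1 = 8
S_2{}^3 * v_3 = 4 * -1 = -4
Result = -8 + 8 + -4 = -4

-4


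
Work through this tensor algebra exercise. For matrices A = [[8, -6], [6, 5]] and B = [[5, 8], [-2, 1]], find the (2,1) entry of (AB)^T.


(AB)^T_{ij} = (AB)_{ji} = sum_k A_{jk} B_{ki}.
For i=2, j=1 we need (AB)_{12}:
A_{11} * B_{12} = 8 * 8 = 64
A_{12} * B_{22} = -6 * 1 = -6
Sum = 64 + -6 = 58

58


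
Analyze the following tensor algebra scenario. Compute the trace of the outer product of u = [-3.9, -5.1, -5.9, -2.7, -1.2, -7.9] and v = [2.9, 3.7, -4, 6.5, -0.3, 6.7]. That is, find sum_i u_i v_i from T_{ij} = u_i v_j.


The outer product gives T_{ij} = u_i v_j.
The trace (contraction) is Tr(T) = sum_i T_{ii} = sum_i u_i v_i.
Diagonal entries:
T_{11} = u_1 * v_1 = -3.9 * 2.9 = -11.31
T_{22} = u_2 * v_2 = -5.1 * 3.7 = -18.87
T_{33} = u_3 * v_3 = -5.9 * -4 = 23.6
T_{44} = u_4 * v_4 = -2.7 * 6.5 = -17.55
T_{55} = u_5 * v_5 = -1.2 * -0.3 = 0.36
T_{66} = u_6 * v_6 = -7.9 * 6.7 = -52.93
Tr(T) = -11.31 + -18.87 + 23.6 + -17.55 + 0.36 + -52.93 = -76.7

-76.7


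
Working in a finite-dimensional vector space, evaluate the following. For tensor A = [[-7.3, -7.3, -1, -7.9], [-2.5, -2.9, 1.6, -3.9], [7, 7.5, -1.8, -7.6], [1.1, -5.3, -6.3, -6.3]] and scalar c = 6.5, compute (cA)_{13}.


Scalar multiplication: (cA)_{ij} = c * A_{ij}.
c = 6.5
A_{13} = -1
(cA)_{13} = 6.5 * -1 = -6.5

-6.5


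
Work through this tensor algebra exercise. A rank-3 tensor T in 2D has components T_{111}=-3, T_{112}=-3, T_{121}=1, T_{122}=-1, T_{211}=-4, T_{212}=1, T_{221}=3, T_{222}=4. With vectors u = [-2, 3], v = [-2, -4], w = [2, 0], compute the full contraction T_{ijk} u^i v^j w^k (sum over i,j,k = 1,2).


S = sum over i,j,k of T_{ijk} u_i v_j w_k. Expanding all 8 terms:
T_{111}*u_1*v_1*w_1 = -3*-2*-2*2 = -24  (running total: -24)
T_{112}*u_1*v_1*w_2 = -3*-2*-2*0 = 0  (running total: -24)
T_{121}*u_1*v_2*w_1 = 1*-2*-4*2 = 16  (running total: -8)
T_{122}*u_1*v_2*w_2 = -1*-2*-4*0 = 0  (running total: -8)
T_{211}*u_2*v_1*w_1 = -4*3*-2*2 = 48  (running total: 40)
T_{212}*u_2*v_1*w_2 = 1*3*-2*0 = 0  (running total: 40)
T_{221}*u_2*v_2*w_1 = 3*3*-4*2 = -72  (running total: -32)
T_{222}*u_2*v_2*w_2 = 4*3*-4*0 = 0  (running total: -32)
S = -32

-32


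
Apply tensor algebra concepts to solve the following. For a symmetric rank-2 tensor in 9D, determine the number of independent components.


A symmetric rank-2 tensor in d dimensions has d(d+1)/2 independent components.
d = 9
d(d+1)/2 = 9 * 10 / 2 = 90 / 2 = 45

45


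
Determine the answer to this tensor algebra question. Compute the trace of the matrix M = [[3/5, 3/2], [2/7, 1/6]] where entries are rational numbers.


The trace is the sum of diagonal entries.
Diagonal: M[1,1] = 3/5, M[2,2] = 1/6
Tr(M) = 3/5 + 1/6
Computing step by step:
After adding M[1,1]: 3/5
After adding M[2,2]: 23/30
Tr(M) = 23/30

23/30


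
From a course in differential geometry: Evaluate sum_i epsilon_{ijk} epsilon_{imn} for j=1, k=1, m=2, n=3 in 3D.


Using the identity: epsilon_{ijk} epsilon_{imn} = delta_{jm} delta_{kn} - delta_{jn} delta_{km}.
delta_{12} = 0
delta_{13} = 0
delta_{13} = 0
delta_{12} = 0
Result = 0 * 0 - 0 * 0 = 0 - 0 = 0

0


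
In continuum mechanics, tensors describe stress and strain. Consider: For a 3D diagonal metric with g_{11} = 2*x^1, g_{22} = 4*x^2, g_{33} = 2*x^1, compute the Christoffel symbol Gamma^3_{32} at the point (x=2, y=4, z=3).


For a diagonal metric, Gamma^k_{ij} = (1/2) g^{kk} (dg_{ik}/dx_j + dg_{jk}/dx_i - dg_{ij}/dx_k).
The metric is diagonal, so g_{ab} = 0 for a != b.
At the given point: g_{11} = 4, g_{22} = 16, g_{33} = 4
g^{33} = 1/4
dg_{33}/dx_2 = dg_{33}/dx_2 = 0
dg_{23}/dx_3 = 0 (off-diagonal)
dg_{32}/dx_3 = 0 (off-diagonal)
Numerator = 0 + 0 - 0 = 0
Gamma^3_{32} = 0 / (2 * 4) = 0

0


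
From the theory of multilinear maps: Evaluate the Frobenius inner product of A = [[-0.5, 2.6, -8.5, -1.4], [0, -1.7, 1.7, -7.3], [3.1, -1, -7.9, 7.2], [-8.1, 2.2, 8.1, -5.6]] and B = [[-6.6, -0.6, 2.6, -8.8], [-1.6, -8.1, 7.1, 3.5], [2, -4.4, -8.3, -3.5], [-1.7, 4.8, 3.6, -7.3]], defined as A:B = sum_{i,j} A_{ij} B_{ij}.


A:B = sum over all i,j of A_{ij} * B_{ij}.
Row 1: -0.5*-6.6=3.3, 2.6*-0.6=-1.56, -8.5*2.6=-22.1, -1.4*-8.8=12.32 => row sum = -8.04
Row 2: 0*-1.6=0, -1.7*-8.1=13.77, 1.7*7.1=12.07, -7.3*3.5=-25.55 => row sum = 0.29
Row 3: 3.1*2=6.2, -1*-4.4=4.4, -7.9*-8.3=65.57, 7.2*-3.5=-25.2 => row sum = 50.97
Row 4: -8.1*-1.7=13.77, 2.2*4.8=10.56, 8.1*3.6=29.16, -5.6*-7.3=40.88 => row sum = 94.37
Total = -8.04 + 0.29 + 50.97 + 94.37 = 137.59

137.59


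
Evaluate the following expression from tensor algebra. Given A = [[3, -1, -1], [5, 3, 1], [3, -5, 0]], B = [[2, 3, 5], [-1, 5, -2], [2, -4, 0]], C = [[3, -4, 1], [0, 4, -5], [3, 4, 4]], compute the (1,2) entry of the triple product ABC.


(ABC)_{12} = sum_m (AB)_{1m} C_{m2}. First compute row 1 of AB.
(AB)_{11} = 3*2 + -1*-1 + -1*2 = 5
(AB)_{12} = 3*3 + -1*5 + -1*-4 = 8
(AB)_{13} = 3*5 + -1*-2 + -1*0 = 17
Now contract with column 2 of C:
(AB)_{11} * C_{12} = 5 * -4 = -20
(AB)_{12} * C_{22} = 8 * 4 = 32
(AB)_{13} * C_{32} = 17 * 4 = 68
(ABC)_{12} = -20 + 32 + 68 = 80

80


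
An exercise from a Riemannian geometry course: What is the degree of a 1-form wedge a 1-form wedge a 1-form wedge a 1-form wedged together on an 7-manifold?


The degree of a wedge product is the sum of the degrees of the individual forms.
Degrees: 1, 1, 1, 1
Total degree = 1 + 1 + 1 + 1 = 4

4


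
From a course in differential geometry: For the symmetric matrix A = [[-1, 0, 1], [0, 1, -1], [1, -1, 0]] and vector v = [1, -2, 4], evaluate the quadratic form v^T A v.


First compute Av:
(Av)_1 = -1*1 + 0*-2 + 1*4 = 3
(Av)_2 = 0*1 + 1*-2 + -1*4 = -6
(Av)_3 = 1*1 + -1*-2 + 0*4 = 3
Av = [3, -6, 3]
Then v^T (Av) = 1*3 + -2*-6 + 4*3
= 3 + 12 + 12 = 27

27


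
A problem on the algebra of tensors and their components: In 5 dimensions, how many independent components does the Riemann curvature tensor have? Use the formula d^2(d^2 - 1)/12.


The Riemann tensor in d dimensions has d^2(d^2 - 1)/12 independent components.
d = 5, so d^2 = 25
d^2 - 1 = 24
d^2(d^2 - 1) = 25 * 24 = 600
Divide by 12: 600 / 12 = 50

50


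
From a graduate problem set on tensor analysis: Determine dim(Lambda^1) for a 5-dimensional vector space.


The dimension of the space of p-forms on an n-dimensional space is C(n, p).
n = 5, p = 1
C(5, 1) = 5! / (1! * 4!) = 5

5


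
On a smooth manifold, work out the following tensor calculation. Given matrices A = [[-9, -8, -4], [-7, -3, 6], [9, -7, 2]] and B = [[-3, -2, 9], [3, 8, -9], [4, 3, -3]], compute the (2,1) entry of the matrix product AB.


(AB)_{ij} = sum_k A_{ik} B_{kj}.
For i=2, j=1:
A_{21} * B_{11} = -7 * -3 = 21
A_{22} * B_{21} = -3 * 3 = -9
A_{23} * B_{31} = 6 * 4 = 24
Sum = 21 + -9 + 24 = 36

36


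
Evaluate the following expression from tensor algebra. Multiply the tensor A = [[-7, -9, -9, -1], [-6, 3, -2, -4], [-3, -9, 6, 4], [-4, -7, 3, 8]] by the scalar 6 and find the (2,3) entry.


Scalar multiplication: (cA)_{ij} = c * A_{ij}.
c = 6
A_{23} = -2
(cA)_{23} = 6 * -2 = -12

-12


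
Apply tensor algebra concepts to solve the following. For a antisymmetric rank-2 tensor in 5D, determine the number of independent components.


A antisymmetric rank-2 tensor in d dimensions has d(d-1)/2 independent components.
d = 5
d(d-1)/2 = 5 * 4 / 2 = 20 / 2 = 10

10


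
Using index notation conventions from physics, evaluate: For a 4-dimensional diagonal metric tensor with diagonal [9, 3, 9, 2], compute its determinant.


For a diagonal metric, the determinant is the product of diagonal entries.
Diagonal entries: 9, 3, 9, 2
det(g) = 9 * 3 * 9 * 2 = 486

486


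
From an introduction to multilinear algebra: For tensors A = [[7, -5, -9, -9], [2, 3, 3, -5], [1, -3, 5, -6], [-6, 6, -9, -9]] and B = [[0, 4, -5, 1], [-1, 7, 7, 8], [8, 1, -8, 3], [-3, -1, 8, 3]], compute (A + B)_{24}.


Tensor addition is component-wise: (A + B)_{ij} = A_{ij} + B_{ij}.
A_{24} = -5
B_{24} = 8
(A + B)_{24} = -5 + 8 = 3

3


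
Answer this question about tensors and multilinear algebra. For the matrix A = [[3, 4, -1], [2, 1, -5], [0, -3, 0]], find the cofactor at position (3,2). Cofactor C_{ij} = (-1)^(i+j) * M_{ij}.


To find cofactor C_{32}, delete row 3 and column 2.
The resulting 2x2 submatrix is: [[3, -1], [2, -5]]
Minor M_{32} = 3*-5 - -1*2
  = -15 - -2 = -13
Sign = (-1)^(3+2) = (-1)^5 = -1
Cofactor C_{32} = -1 * -13 = 13

13


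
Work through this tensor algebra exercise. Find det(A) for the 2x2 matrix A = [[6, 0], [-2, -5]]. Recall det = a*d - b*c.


For a 2x2 matrix [[a, b], [c, d]], det = a*d - b*c.
a = 6, b = 0, c = -2, d = -5
a*d = 6 * -5 = -30
b*c = 0 * -2 = 0
det = -30 - 0 = -30

-30


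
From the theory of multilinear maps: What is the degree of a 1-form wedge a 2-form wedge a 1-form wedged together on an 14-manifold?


The degree of a wedge product is the sum of the degrees of the individual forms.
Degrees: 1, 2, 1
Total degree = 1 + 2 + 1 = 4

4


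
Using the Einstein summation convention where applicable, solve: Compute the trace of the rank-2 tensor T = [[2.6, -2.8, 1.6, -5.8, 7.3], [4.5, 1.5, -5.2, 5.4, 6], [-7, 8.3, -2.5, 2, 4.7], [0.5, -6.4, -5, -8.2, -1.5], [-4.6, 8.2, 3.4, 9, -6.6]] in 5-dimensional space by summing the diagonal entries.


The contraction (trace) of a rank-2 tensor is the sum of its diagonal elements.
Diagonal entries: A[1,1] = 2.6, A[2,2] = 1.5, A[3,3] = -2.5, A[4,4] = -8.2, A[5,5] = -6.6
Tr(A) = 2.6 + 1.5 + -2.5 + -8.2 + -6.6 = -13.2

-13.2


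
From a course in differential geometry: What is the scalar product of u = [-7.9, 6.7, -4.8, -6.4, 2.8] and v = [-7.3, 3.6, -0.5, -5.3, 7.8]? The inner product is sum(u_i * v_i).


The inner product u . v = sum of u_i * v_i.
Term-by-term: -7.9 * -7.3, 6.7 * 3.6, -4.8 * -0.5, -6.4 * -5.3, 2.8 * 7.8
Products: 57.67, 24.12, 2.4, 33.92, 21.84
Sum = 57.67 + 24.12 + 2.4 + 33.92 + 21.84 = 139.95

139.95


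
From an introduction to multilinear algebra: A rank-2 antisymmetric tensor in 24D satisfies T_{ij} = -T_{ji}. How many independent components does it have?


An antisymmetric rank-2 tensor satisfies A_{ij} = -A_{ji}, so diagonal entries are zero.
The independent components are the upper-triangular entries: C(n, 2) = n(n-1)/2.
n = 24
C(24, 2) = 24 * 23 / 2 = 552 / 2 = 276

276


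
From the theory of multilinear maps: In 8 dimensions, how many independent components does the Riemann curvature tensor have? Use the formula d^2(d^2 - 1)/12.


The Riemann tensor in d dimensions has d^2(d^2 - 1)/12 independent components.
d = 8, so d^2 = 64
d^2 - 1 = 63
d^2(d^2 - 1) = 64 * 63 = 4032
Divide by 12: 4032 / 12 = 336

336


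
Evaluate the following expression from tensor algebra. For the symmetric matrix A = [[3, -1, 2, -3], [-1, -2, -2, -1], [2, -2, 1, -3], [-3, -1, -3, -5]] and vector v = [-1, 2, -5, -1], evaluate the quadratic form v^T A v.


First compute Av:
(Av)_1 = 3*-1 + -1*2 + 2*-5 + -3*-1 = -12
(Av)_2 = -1*-1 + -2*2 + -2*-5 + -1*-1 = 8
(Av)_3 = 2*-1 + -2*2 + 1*-5 + -3*-1 = -8
(Av)_4 = -3*-1 + -1*2 + -3*-5 + -5*-1 = 21
Av = [-12, 8, -8, 21]
Then v^T (Av) = -1*-12 + 2*8 + -5*-8 + -1*21
= 12 + 16 + 40 + -21 = 47

47


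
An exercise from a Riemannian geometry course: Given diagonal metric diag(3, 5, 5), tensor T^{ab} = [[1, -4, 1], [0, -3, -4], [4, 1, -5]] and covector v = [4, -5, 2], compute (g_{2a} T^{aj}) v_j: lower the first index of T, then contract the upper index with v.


Step 1: lower the first index. For a diagonal metric, g_{ia} T^{aj} = g_{ii} T^{ij} (no sum on i).
g_{22} = 5
S_2{}^1 = 5 * T^{21} = 5 * 0 = 0
S_2{}^2 = 5 * T^{22} = 5 * -3 = -15
S_2{}^3 = 5 * T^{23} = 5 * -4 = -20
Step 2: contract S_2{}^j with v_j.
S_2{}^1 * v_1 = 0 * 4 = 0
S_2{}^2 * v_2 = -15 * -5 = 75
S_2{}^3 * v_3 = -20 * 2 = -40
Result = 0 + 75 + -40 = 35

35


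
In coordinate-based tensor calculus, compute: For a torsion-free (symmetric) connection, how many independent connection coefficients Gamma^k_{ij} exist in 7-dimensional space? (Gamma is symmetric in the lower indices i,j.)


Christoffel symbols Gamma^k_{ij} are symmetric in i,j, so there are d * d(d+1)/2 independent symbols.
d = 7
d(d+1)/2 = 7 * 8 / 2 = 28
Total = 7 * 28 = 196

196


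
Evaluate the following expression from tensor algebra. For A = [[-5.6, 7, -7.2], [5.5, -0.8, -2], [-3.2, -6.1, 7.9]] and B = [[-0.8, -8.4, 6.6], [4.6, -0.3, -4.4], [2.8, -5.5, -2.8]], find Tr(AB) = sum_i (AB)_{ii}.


Tr(AB) = sum_i (AB)_{ii} where (AB)_{ii} = sum_k A_{ik} B_{ki}.
(AB)_{11} = -5.6*-0.8 + 7*4.6 + -7.2*2.8 = 16.52
(AB)_{22} = 5.5*-8.4 + -0.8*-0.3 + -2*-5.5 = -34.96
(AB)_{33} = -3.2*6.6 + -6.1*-4.4 + 7.9*-2.8 = -16.4
Tr(AB) = 16.52 + -34.96 + -16.4 = -34.84

-34.84


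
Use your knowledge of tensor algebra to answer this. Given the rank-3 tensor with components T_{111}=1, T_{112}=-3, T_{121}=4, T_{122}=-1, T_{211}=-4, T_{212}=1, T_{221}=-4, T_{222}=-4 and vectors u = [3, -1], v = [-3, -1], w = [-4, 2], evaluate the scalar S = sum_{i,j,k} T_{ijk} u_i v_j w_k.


S = sum over i,j,k of T_{ijk} u_i v_j w_k. Expanding all 8 terms:
T_{111}*u_1*v_1*w_1 = 1*3*-3*-4 = 36  (running total: 36)
T_{112}*u_1*v_1*w_2 = -3*3*-3*2 = 54  (running total: 90)
T_{121}*u_1*v_2*w_1 = 4*3*-1*-4 = 48  (running total: 138)
T_{122}*u_1*v_2*w_2 = -1*3*-1*2 = 6  (running total: 144)
T_{211}*u_2*v_1*w_1 = -4*-1*-3*-4 = 48  (running total: 192)
T_{212}*u_2*v_1*w_2 = 1*-1*-3*2 = 6  (running total: 198)
T_{221}*u_2*v_2*w_1 = -4*-1*-1*-4 = 16  (running total: 214)
T_{222}*u_2*v_2*w_2 = -4*-1*-1*2 = -8  (running total: 206)
S = 206

206


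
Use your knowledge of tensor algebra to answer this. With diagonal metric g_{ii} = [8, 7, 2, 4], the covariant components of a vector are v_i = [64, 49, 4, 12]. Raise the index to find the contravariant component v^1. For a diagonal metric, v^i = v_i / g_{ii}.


To raise an index with a diagonal metric: v^i = v_i / g_{ii}.
For index 1: v_1 = 64, g_{11} = 8
v^1 = 64 / 8 = 8

8


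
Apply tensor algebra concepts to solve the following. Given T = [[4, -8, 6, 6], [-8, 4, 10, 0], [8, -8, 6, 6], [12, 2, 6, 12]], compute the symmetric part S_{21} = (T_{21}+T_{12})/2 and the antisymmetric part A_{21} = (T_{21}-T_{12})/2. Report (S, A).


T_{21} = -8
T_{12} = -8
S_{21} = (-8 + -8)/2 = -16/2 = -8
A_{21} = (-8 - -8)/2 = 0/2 = 0
Check: S + A = -8 + 0 = -8 = T_{21}.

(-8, 0)


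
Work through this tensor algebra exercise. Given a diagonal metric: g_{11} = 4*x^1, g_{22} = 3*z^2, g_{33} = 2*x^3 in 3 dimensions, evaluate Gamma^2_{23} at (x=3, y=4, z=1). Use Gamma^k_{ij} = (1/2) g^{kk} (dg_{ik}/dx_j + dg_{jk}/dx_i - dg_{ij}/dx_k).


For a diagonal metric, Gamma^k_{ij} = (1/2) g^{kk} (dg_{ik}/dx_j + dg_{jk}/dx_i - dg_{ij}/dx_k).
The metric is diagonal, so g_{ab} = 0 for a != b.
At the given point: g_{11} = 12, g_{22} = 3, g_{33} = 54
g^{22} = 1/3
dg_{22}/dx_3 = dg_{22}/dx_3 = 6
dg_{32}/dx_2 = 0 (off-diagonal)
dg_{23}/dx_2 = 0 (off-diagonal)
Numerator = 6 + 0 - 0 = 6
Gamma^2_{23} = 6 / (2 * 3) = 1

1


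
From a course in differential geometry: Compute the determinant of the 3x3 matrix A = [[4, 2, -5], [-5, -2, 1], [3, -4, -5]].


Expanding along the first row, det(A) = a11*M_11 - a12*M_12 + a13*M_13, where M_1j is the (1,j) minor.
Minor M_11 = -2*-5 - 1*-4 = 14
Minor M_12 = -5*-5 - 1*3 = 22
Minor M_13 = -5*-4 - -2*3 = 26
det = 4*(14) - 2*(22) + -5*(26)
    = 56 - 44 + -130
    = -118

-118


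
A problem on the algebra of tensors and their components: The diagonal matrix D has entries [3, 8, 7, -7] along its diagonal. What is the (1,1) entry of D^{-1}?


For a diagonal matrix, the inverse has entries (D^{-1})_{ii} = 1/d_{ii}.
The diagonal entries are: d_{11} = 3, d_{22} = 8, d_{33} = 7, d_{44} = -7
We need (D^{-1})_{11} = 1/d_{11} = 1/3 = 1/3

1/3


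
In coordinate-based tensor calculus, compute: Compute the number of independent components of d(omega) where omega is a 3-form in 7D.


The exterior derivative of a p-form is a (p+1)-form.
Its number of independent components is C(n, p+1).
n = 7, p+1 = 4
C(7, 4) = 35

35


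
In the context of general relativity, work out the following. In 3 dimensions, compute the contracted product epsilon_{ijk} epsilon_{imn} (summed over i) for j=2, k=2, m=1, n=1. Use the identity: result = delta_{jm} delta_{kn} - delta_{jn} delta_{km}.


Using the identity: epsilon_{ijk} epsilon_{imn} = delta_{jm} delta_{kn} - delta_{jn} delta_{km}.
delta_{21} = 0
delta_{21} = 0
delta_{21} = 0
delta_{21} = 0
Result = 0 * 0 - 0 * 0 = 0 - 0 = 0

0


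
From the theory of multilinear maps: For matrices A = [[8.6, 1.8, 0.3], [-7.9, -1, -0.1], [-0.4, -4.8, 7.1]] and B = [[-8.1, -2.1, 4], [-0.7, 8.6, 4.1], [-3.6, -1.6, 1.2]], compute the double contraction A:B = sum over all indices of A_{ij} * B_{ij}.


A:B = sum over all i,j of A_{ij} * B_{ij}.
Row 1: 8.6*-8.1=-69.66, 1.8*-2.1=-3.78, 0.3*4=1.2 => row sum = -72.24
Row 2: -7.9*-0.7=5.53, -1*8.6=-8.6, -0.1*4.1=-0.41 => row sum = -3.48
Row 3: -0.4*-3.6=1.44, -4.8*-1.6=7.68, 7.1*1.2=8.52 => row sum = 17.64
Total = -72.24 + -3.48 + 17.64 = -58.08

-58.08


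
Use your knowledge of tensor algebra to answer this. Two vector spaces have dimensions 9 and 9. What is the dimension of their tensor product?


The dimension of a tensor product is the product of dimensions.
dim(V) = 9, dim(W) = 9
dim(V (x) W) = 9 * 9 = 81

81


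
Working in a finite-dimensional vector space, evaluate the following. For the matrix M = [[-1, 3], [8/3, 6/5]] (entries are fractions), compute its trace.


The trace is the sum of diagonal entries.
Diagonal: M[1,1] = -1, M[2,2] = 6/5
Tr(M) = -1 + 6/5
Computing step by step:
After adding M[1,1]: -1
After adding M[2,2]: 1/5
Tr(M) = 1/5

1/5


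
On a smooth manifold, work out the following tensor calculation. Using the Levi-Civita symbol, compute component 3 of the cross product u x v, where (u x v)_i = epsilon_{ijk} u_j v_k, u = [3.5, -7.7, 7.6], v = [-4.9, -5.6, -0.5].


(u x v)_3 = sum_{j,k} epsilon_{3jk} u_j v_k. Only permutations of (1,2,3) contribute; the two non-zero terms are:
eps_{312} u_1 v_2 = 1 * 3.5 * -5.6 = -19.6
eps_{321} u_2 v_1 = -1 * -7.7 * -4.9 = -37.73
(u x v)_3 = -57.33

-57.33


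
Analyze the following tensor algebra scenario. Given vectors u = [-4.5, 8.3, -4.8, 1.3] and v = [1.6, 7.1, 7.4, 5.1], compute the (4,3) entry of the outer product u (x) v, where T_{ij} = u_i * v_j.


The outer product entry T_{ij} = u_i * v_j.
We need i=4, j=3.
u_4 = 1.3, v_3 = 7.4
T_{4,3} = 1.3 * 7.4 = 9.62

9.62


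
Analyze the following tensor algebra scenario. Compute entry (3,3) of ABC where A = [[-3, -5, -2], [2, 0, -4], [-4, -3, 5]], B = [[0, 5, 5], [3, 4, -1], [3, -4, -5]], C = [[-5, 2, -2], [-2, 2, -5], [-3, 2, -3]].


(ABC)_{33} = sum_m (AB)_{3m} C_{m3}. First compute row 3 of AB.
(AB)_{31} = -4*0 + -3*3 + 5*3 = 6
(AB)_{32} = -4*5 + -3*4 + 5*-4 = -52
(AB)_{33} = -4*5 + -3*-1 + 5*-5 = -42
Now contract with column 3 of C:
(AB)_{31} * C_{13} = 6 * -2 = -12
(AB)_{32} * C_{23} = -52 * -5 = 260
(AB)_{33} * C_{33} = -42 * -3 = 126
(ABC)_{33} = -12 + 260 + 126 = 374

374


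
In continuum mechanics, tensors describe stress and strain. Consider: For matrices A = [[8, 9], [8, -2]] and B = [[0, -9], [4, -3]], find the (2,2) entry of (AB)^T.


(AB)^T_{ij} = (AB)_{ji} = sum_k A_{jk} B_{ki}.
For i=2, j=2 we need (AB)_{22}:
A_{21} * B_{12} = 8 * -9 = -72
A_{22} * B_{22} = -2 * -3 = 6
Sum = -72 + 6 = -66

-66


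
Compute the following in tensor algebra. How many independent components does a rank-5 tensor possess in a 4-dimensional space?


The number of components of a rank-r tensor in d dimensions is d^r.
Here d = 4 and r = 5.
4^5 = 1024

1024


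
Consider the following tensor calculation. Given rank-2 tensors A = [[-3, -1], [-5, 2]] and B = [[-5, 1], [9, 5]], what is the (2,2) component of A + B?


Tensor addition is component-wise: (A + B)_{ij} = A_{ij} + B_{ij}.
A_{22} = 2
B_{22} = 5
(A + B)_{22} = 2 + 5 = 7

7


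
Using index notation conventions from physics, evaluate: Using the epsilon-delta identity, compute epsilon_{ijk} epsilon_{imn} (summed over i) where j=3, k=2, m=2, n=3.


Using the identity: epsilon_{ijk} epsilon_{imn} = delta_{jm} delta_{kn} - delta_{jn} delta_{km}.
delta_{32} = 0
delta_{23} = 0
delta_{33} = 1
delta_{22} = 1
Result = 0 * 0 - 1 * 1 = 0 - 1 = -1

-1


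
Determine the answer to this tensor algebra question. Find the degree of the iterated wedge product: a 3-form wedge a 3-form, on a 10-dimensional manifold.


The degree of a wedge product is the sum of the degrees of the individual forms.
Degrees: 3, 3
Total degree = 3 + 3 = 6

6


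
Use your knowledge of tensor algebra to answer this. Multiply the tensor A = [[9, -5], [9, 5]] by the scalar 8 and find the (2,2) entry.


Scalar multiplication: (cA)_{ij} = c * A_{ij}.
c = 8
A_{22} = 5
(cA)_{22} = 8 * 5 = 40

40


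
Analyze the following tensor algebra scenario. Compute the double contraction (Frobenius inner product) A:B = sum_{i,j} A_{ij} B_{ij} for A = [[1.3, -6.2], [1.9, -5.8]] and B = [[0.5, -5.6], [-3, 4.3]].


A:B = sum over all i,j of A_{ij} * B_{ij}.
Row 1: 1.3*0.5=0.65, -6.2*-5.6=34.72 => row sum = 35.37
Row 2: 1.9*-3=-5.7, -5.8*4.3=-24.94 => row sum = -30.64
Total = 35.37 + -30.64 = 4.73

4.73


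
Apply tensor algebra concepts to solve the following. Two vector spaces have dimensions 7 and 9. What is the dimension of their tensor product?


The dimension of a tensor product is the product of dimensions.
dim(V) = 7, dim(W) = 9
dim(V (x) W) = 7 * 9 = 63

63


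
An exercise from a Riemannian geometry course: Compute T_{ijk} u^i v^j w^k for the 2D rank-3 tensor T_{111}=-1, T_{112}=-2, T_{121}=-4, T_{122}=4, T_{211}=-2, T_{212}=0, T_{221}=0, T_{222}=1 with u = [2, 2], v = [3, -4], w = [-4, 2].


S = sum over i,j,k of T_{ijk} u_i v_j w_k. Expanding all 8 terms:
T_{111}*u_1*v_1*w_1 = -1*2*3*-4 = 24  (running total: 24)
T_{112}*u_1*v_1*w_2 = -2*2*3*2 = -24  (running total: 0)
T_{121}*u_1*v_2*w_1 = -4*2*-4*-4 = -128  (running total: -128)
T_{122}*u_1*v_2*w_2 = 4*2*-4*2 = -64  (running total: -192)
T_{211}*u_2*v_1*w_1 = -2*2*3*-4 = 48  (running total: -144)
T_{212}*u_2*v_1*w_2 = 0*2*3*2 = 0  (running total: -144)
T_{221}*u_2*v_2*w_1 = 0*2*-4*-4 = 0  (running total: -144)
T_{222}*u_2*v_2*w_2 = 1*2*-4*2 = -16  (running total: -160)
S = -160

-160


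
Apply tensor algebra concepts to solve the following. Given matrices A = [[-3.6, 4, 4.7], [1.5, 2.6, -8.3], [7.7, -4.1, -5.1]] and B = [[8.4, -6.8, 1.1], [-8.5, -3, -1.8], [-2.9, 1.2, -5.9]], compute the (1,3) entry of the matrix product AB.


(AB)_{ij} = sum_k A_{ik} B_{kj}.
For i=1, j=3:
A_{11} * B_{13} = -3.6 * 1.1 = -3.96
A_{12} * B_{23} = 4 * -1.8 = -7.2
A_{13} * B_{33} = 4.7 * -5.9 = -27.73
Sum = -3.96 + -7.2 + -27.73 = -38.89

-38.89


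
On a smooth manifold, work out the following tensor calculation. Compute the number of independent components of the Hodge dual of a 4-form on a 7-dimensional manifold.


The Hodge dual of a p-form on an n-dimensional manifold is an (n-p)-form.
n = 7, p = 4, so dual degree = 7 - 4 = 3
The number of components is C(n, n-p) = C(7, 3) = 35

35


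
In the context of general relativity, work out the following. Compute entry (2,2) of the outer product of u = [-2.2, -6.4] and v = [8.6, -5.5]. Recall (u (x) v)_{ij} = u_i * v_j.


The outer product entry T_{ij} = u_i * v_j.
We need i=2, j=2.
u_2 = -6.4, v_2 = -5.5
T_{2,2} = -6.4 * -5.5 = 35.2

35.2


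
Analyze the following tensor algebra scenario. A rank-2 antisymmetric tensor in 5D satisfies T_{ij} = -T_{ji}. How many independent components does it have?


An antisymmetric rank-2 tensor satisfies A_{ij} = -A_{ji}, so diagonal entries are zero.
The independent components are the upper-triangular entries: C(n, 2) = n(n-1)/2.
n = 5
C(5, 2) = 5 * 4 / 2 = 20 / 2 = 10

10


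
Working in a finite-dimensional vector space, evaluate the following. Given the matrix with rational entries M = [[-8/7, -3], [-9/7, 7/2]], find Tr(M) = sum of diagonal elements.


The trace is the sum of diagonal entries.
Diagonal: M[1,1] = -8/7, M[2,2] = 7/2
Tr(M) = -8/7 + 7/2
Computing step by step:
After adding M[1,1]: -8/7
After adding M[2,2]: 33/14
Tr(M) = 33/14

33/14


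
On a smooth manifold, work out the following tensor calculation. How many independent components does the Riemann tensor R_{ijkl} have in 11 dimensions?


The Riemann tensor in d dimensions has d^2(d^2 - 1)/12 independent components.
d = 11, so d^2 = 121
d^2 - 1 = 120
d^2(d^2 - 1) = 121 * 120 = 14520
Divide by 12: 14520 / 12 = 1210

1210


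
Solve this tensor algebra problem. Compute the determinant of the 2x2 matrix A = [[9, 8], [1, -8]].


For a 2x2 matrix [[a, b], [c, d]], det = a*d - b*c.
a = 9, b = 8, c = 1, d = -8
a*d = 9 * -8 = -72
b*c = 8 * 1 = 8
det = -72 - 8 = -80

-80


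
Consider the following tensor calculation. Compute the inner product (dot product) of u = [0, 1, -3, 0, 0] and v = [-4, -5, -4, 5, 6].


The inner product u . v = sum of u_i * v_i.
Term-by-term: 0 * -4, 1 * -5, -3 * -4, 0 * 5, 0 * 6
Products: 0, -5, 12, 0, 0
Sum = 0 + -5 + 12 + 0 + 0 = 7

7


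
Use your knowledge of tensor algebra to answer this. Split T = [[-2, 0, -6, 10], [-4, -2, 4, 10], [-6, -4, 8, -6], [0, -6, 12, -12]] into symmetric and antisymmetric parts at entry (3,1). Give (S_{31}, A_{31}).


T_{31} = -6
T_{13} = -6
S_{31} = (-6 + -6)/2 = -12/2 = -6
A_{31} = (-6 - -6)/2 = 0/2 = 0
Check: S + A = -6 + 0 = -6 = T_{31}.

(-6, 0)


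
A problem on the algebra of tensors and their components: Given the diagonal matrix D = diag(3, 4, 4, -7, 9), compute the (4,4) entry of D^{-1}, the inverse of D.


For a diagonal matrix, the inverse has entries (D^{-1})_{ii} = 1/d_{ii}.
The diagonal entries are: d_{11} = 3, d_{22} = 4, d_{33} = 4, d_{44} = -7, d_{55} = 9
We need (D^{-1})_{44} = 1/d_{44} = 1/-7 = -1/7

-1/7


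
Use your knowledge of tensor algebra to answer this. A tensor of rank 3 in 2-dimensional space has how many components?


The number of components of a rank-r tensor in d dimensions is d^r.
Here d = 2 and r = 3.
2^3 = 8

8


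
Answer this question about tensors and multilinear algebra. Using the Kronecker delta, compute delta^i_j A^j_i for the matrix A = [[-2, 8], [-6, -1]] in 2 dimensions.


The contraction (trace) of a rank-2 tensor is the sum of its diagonal elements.
Diagonal entries: A[1,1] = -2, A[2,2] = -1
Tr(A) = -2 + -1 = -3

-3


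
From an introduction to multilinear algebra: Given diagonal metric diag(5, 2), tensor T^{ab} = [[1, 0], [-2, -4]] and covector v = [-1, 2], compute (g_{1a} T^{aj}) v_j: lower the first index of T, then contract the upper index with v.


Step 1: lower the first index. For a diagonal metric, g_{ia} T^{aj} = g_{ii} T^{ij} (no sum on i).
g_{11} = 5
S_1{}^1 = 5 * T^{11} = 5 * 1 = 5
S_1{}^2 = 5 * T^{12} = 5 * 0 = 0
Step 2: contract S_1{}^j with v_j.
S_1{}^1 * v_1 = 5 * -1 = -5
S_1{}^2 * v_2 = 0 * 2 = 0
Result = -5 + 0 = -5

-5


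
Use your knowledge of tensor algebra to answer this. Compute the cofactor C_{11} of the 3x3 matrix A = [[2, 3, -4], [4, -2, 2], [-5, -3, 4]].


To find cofactor C_{11}, delete row 1 and column 1.
The resulting 2x2 submatrix is: [[-2, 2], [-3, 4]]
Minor M_{11} = -2*4 - 2*-3
  = -8 - -6 = -2
Sign = (-1)^(1+1) = (-1)^2 = 1
Cofactor C_{11} = 1 * -2 = -2

-2


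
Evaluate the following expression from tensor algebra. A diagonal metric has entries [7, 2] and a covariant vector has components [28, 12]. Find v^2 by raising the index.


To raise an index with a diagonal metric: v^i = v_i / g_{ii}.
For index 2: v_2 = 12, g_{22} = 2
v^2 = 12 / 2 = 6

6


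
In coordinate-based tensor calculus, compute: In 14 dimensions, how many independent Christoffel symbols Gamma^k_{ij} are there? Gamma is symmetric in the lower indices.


Christoffel symbols Gamma^k_{ij} are symmetric in i,j, so there are d * d(d+1)/2 independent symbols.
d = 14
d(d+1)/2 = 14 * 15 / 2 = 105
Total = 14 * 105 = 1470

1470


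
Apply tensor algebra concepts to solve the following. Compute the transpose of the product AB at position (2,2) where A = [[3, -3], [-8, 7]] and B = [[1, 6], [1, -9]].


(AB)^T_{ij} = (AB)_{ji} = sum_k A_{jk} B_{ki}.
For i=2, j=2 we need (AB)_{22}:
A_{21} * B_{12} = -8 * 6 = -48
A_{22} * B_{22} = 7 * -9 = -63
Sum = -48 + -63 = -111

-111


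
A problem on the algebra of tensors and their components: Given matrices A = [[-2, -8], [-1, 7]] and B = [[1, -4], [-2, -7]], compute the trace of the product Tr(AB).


Tr(AB) = sum_i (AB)_{ii} where (AB)_{ii} = sum_k A_{ik} B_{ki}.
(AB)_{11} = -2*1 + -8*-2 = 14
(AB)_{22} = -1*-4 + 7*-7 = -45
Tr(AB) = 14 + -45 = -31

-31


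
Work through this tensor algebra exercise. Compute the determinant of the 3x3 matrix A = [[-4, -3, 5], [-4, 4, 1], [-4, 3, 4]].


Expanding along the first row, det(A) = a11*M_11 - a12*M_12 + a13*M_13, where M_1j is the (1,j) minor.
Minor M_11 = 4*4 - 1*3 = 13
Minor M_12 = -4*4 - 1*-4 = -12
Minor M_13 = -4*3 - 4*-4 = 4
det = -4*(13) - -3*(-12) + 5*(4)
    = -52 - 36 + 20
    = -68

-68


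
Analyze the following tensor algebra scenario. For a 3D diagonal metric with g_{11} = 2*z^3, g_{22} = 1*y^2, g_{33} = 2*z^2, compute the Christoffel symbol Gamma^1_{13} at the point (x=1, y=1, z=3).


For a diagonal metric, Gamma^k_{ij} = (1/2) g^{kk} (dg_{ik}/dx_j + dg_{jk}/dx_i - dg_{ij}/dx_k).
The metric is diagonal, so g_{ab} = 0 for a != b.
At the given point: g_{11} = 54, g_{22} = 1, g_{33} = 18
g^{11} = 1/54
dg_{11}/dx_3 = dg_{11}/dx_3 = 54
dg_{31}/dx_1 = 0 (off-diagonal)
dg_{13}/dx_1 = 0 (off-diagonal)
Numerator = 54 + 0 - 0 = 54
Gamma^1_{13} = 54 / (2 * 54) = 1/2

1/2


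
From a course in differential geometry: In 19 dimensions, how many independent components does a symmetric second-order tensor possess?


A symmetric rank-2 tensor in d dimensions has d(d+1)/2 independent components.
d = 19
d(d+1)/2 = 19 * 20 / 2 = 380 / 2 = 190

190


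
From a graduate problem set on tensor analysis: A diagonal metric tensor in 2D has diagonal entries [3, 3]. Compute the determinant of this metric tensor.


For a diagonal metric, the determinant is the product of diagonal entries.
Diagonal entries: 3, 3
det(g) = 3 * 3 = 9

9


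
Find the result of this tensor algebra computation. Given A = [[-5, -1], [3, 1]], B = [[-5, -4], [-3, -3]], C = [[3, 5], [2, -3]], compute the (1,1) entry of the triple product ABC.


(ABC)_{11} = sum_m (AB)_{1m} C_{m1}. First compute row 1 of AB.
(AB)_{11} = -5*-5 + -1*-3 = 28
(AB)_{12} = -5*-4 + -1*-3 = 23
Now contract with column 1 of C:
(AB)_{11} * C_{11} = 28 * 3 = 84
(AB)_{12} * C_{21} = 23 * 2 = 46
(ABC)_{11} = 84 + 46 = 130

130


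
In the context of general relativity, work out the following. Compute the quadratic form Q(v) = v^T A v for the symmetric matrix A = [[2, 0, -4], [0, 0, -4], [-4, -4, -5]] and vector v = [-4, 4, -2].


First compute Av:
(Av)_1 = 2*-4 + 0*4 + -4*-2 = 0
(Av)_2 = 0*-4 + 0*4 + -4*-2 = 8
(Av)_3 = -4*-4 + -4*4 + -5*-2 = 10
Av = [0, 8, 10]
Then v^T (Av) = -4*0 + 4*8 + -2*10
= 0 + 32 + -20 = 12

12


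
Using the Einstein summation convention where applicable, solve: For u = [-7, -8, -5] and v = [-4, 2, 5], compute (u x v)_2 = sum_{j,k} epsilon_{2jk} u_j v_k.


(u x v)_2 = sum_{j,k} epsilon_{2jk} u_j v_k. Only permutations of (1,2,3) contribute; the two non-zero terms are:
eps_{213} u_1 v_3 = -1 * -7 * 5 = 35
eps_{231} u_3 v_1 = 1 * -5 * -4 = 20
(u x v)_2 = 55

55


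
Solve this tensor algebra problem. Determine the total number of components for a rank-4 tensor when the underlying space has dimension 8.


The number of components of a rank-r tensor in d dimensions is d^r.
Here d = 8 and r = 4.
8^4 = 4096

4096


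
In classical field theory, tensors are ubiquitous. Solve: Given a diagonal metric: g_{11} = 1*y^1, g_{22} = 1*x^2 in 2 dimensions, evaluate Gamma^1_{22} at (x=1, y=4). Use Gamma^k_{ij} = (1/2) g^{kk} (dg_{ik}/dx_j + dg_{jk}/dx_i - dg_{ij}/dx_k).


For a diagonal metric, Gamma^k_{ij} = (1/2) g^{kk} (dg_{ik}/dx_j + dg_{jk}/dx_i - dg_{ij}/dx_k).
The metric is diagonal, so g_{ab} = 0 for a != b.
At the given point: g_{11} = 4, g_{22} = 1
g^{11} = 1/4
dg_{21}/dx_2 = 0 (off-diagonal)
dg_{21}/dx_2 = 0 (off-diagonal)
dg_{22}/dx_1 = dg_{22}/dx_1 = 2
Numerator = 0 + 0 - 2 = -2
Gamma^1_{22} = -2 / (2 * 4) = -1/4

-1/4


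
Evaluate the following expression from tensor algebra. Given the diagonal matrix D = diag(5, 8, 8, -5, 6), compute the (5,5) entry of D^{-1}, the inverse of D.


For a diagonal matrix, the inverse has entries (D^{-1})_{ii} = 1/d_{ii}.
The diagonal entries are: d_{11} = 5, d_{22} = 8, d_{33} = 8, d_{44} = -5, d_{55} = 6
We need (D^{-1})_{55} = 1/d_{55} = 1/6 = 1/6

1/6


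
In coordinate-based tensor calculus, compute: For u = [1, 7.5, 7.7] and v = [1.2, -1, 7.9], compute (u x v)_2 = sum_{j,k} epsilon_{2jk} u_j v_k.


(u x v)_2 = sum_{j,k} epsilon_{2jk} u_j v_k. Only permutations of (1,2,3) contribute; the two non-zero terms are:
eps_{213} u_1 v_3 = -1 * 1 * 7.9 = -7.9
eps_{231} u_3 v_1 = 1 * 7.7 * 1.2 = 9.24
(u x v)_2 = 1.34

1.34


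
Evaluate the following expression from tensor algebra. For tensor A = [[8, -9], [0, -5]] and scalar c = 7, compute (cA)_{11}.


Scalar multiplication: (cA)_{ij} = c * A_{ij}.
c = 7
A_{11} = 8
(cA)_{11} = 7 * 8 = 56

56


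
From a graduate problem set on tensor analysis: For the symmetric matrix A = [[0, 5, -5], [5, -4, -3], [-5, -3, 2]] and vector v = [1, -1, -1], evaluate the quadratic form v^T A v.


First compute Av:
(Av)_1 = 0*1 + 5*-1 + -5*-1 = 0
(Av)_2 = 5*1 + -4*-1 + -3*-1 = 12
(Av)_3 = -5*1 + -3*-1 + 2*-1 = -4
Av = [0, 12, -4]
Then v^T (Av) = 1*0 + -1*12 + -1*-4
= 0 + -12 + 4 = -8

-8


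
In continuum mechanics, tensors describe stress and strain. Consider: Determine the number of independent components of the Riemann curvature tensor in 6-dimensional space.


The Riemann tensor in d dimensions has d^2(d^2 - 1)/12 independent components.
d = 6, so d^2 = 36
d^2 - 1 = 35
d^2(d^2 - 1) = 36 * 35 = 1260
Divide by 12: 1260 / 12 = 105

105


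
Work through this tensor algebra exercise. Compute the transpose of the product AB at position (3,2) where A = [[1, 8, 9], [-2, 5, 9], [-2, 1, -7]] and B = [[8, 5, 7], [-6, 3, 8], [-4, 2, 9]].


(AB)^T_{ij} = (AB)_{ji} = sum_k A_{jk} B_{ki}.
For i=3, j=2 we need (AB)_{23}:
A_{21} * B_{13} = -2 * 7 = -14
A_{22} * B_{23} = 5 * 8 = 40
A_{23} * B_{33} = 9 * 9 = 81
Sum = -14 + 40 + 81 = 107

107


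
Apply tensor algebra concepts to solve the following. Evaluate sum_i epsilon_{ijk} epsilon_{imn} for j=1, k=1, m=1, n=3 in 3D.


Using the identity: epsilon_{ijk} epsilon_{imn} = delta_{jm} delta_{kn} - delta_{jn} delta_{km}.
delta_{11} = 1
delta_{13} = 0
delta_{13} = 0
delta_{11} = 1
Result = 1 * 0 - 0 * 1 = 0 - 0 = 0

0


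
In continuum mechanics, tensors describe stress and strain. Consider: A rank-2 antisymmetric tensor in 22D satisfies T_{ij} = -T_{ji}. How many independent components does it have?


An antisymmetric rank-2 tensor satisfies A_{ij} = -A_{ji}, so diagonal entries are zero.
The independent components are the upper-triangular entries: C(n, 2) = n(n-1)/2.
n = 22
C(22, 2) = 22 * 21 / 2 = 462 / 2 = 231

231


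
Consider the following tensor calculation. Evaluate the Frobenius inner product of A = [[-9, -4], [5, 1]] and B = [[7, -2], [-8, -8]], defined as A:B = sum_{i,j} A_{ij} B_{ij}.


A:B = sum over all i,j of A_{ij} * B_{ij}.
Row 1: -9*7=-63, -4*-2=8 => row sum = -55
Row 2: 5*-8=-40, 1*-8=-8 => row sum = -48
Total = -55 + -48 = -103

-103


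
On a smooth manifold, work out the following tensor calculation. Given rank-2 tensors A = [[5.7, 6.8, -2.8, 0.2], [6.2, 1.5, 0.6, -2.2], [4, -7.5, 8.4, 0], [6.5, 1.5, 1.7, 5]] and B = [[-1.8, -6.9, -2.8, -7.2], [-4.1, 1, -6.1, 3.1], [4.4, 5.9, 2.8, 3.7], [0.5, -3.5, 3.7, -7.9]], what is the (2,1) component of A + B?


Tensor addition is component-wise: (A + B)_{ij} = A_{ij} + B_{ij}.
A_{21} = 6.2
B_{21} = -4.1
(A + B)_{21} = 6.2 + -4.1 = 2.1

2.1


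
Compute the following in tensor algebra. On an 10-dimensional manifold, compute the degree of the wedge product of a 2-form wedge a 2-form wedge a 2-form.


The degree of a wedge product is the sum of the degrees of the individual forms.
Degrees: 2, 2, 2
Total degree = 2 + 2 + 2 = 6

6


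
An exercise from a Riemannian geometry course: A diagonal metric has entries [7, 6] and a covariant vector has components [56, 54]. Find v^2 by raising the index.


To raise an index with a diagonal metric: v^i = v_i / g_{ii}.
For index 2: v_2 = 54, g_{22} = 6
v^2 = 54 / 6 = 9

9


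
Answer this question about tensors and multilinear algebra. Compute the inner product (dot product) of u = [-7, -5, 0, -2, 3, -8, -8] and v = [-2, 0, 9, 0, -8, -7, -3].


The inner product u . v = sum of u_i * v_i.
Term-by-term: -7 * -2, -5 * 0, 0 * 9, -2 * 0, 3 * -8, -8 * -7, -8 * -3
Products: 14, 0, 0, 0, -24, 56, 24
Sum = 14 + 0 + 0 + 0 + -24 + 56 + 24 = 70

70


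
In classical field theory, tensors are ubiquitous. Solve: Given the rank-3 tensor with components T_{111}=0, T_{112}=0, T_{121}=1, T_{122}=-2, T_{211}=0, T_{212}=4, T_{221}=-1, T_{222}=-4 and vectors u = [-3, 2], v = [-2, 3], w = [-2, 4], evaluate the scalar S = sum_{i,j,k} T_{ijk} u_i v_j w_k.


S = sum over i,j,k of T_{ijk} u_i v_j w_k. Expanding all 8 terms:
T_{111}*u_1*v_1*w_1 = 0*-3*-2*-2 = 0  (running total: 0)
T_{112}*u_1*v_1*w_2 = 0*-3*-2*4 = 0  (running total: 0)
T_{121}*u_1*v_2*w_1 = 1*-3*3*-2 = 18  (running total: 18)
T_{122}*u_1*v_2*w_2 = -2*-3*3*4 = 72  (running total: 90)
T_{211}*u_2*v_1*w_1 = 0*2*-2*-2 = 0  (running total: 90)
T_{212}*u_2*v_1*w_2 = 4*2*-2*4 = -64  (running total: 26)
T_{221}*u_2*v_2*w_1 = -1*2*3*-2 = 12  (running total: 38)
T_{222}*u_2*v_2*w_2 = -4*2*3*4 = -96  (running total: -58)
S = -58

-58


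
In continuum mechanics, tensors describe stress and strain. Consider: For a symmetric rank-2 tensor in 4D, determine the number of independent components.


A symmetric rank-2 tensor in d dimensions has d(d+1)/2 independent components.
d = 4
d(d+1)/2 = 4 * 5 / 2 = 20 / 2 = 10

10
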